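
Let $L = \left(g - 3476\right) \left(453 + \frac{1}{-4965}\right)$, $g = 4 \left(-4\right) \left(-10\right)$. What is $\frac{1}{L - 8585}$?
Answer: $- \frac{4965}{7500786029} \approx -6.6193 \cdot 10^{-7}$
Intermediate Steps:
$g = 160$ ($g = \left(-16\right) \left(-10\right) = 160$)
$L = - \frac{7458161504}{4965}$ ($L = \left(160 - 3476\right) \left(453 + \frac{1}{-4965}\right) = - 3316 \left(453 - \frac{1}{4965}\right) = \left(-3316\right) \frac{2249144}{4965} = - \frac{7458161504}{4965} \approx -1.5021 \cdot 10^{6}$)
$\frac{1}{L - 8585} = \frac{1}{- \frac{7458161504}{4965} - 8585} = \frac{1}{- \frac{7500786029}{4965}} = - \frac{4965}{7500786029}$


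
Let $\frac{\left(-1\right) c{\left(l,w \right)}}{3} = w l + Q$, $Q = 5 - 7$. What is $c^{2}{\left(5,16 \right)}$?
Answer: $54756$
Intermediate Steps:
$Q = -2$
$c{\left(l,w \right)} = 6 - 3 l w$ ($c{\left(l,w \right)} = - 3 \left(w l - 2\right) = - 3 \left(l w - 2\right) = - 3 \left(-2 + l w\right) = 6 - 3 l w$)
$c^{2}{\left(5,16 \right)} = \left(6 - 15 \cdot 16\right)^{2} = \left(6 - 240\right)^{2} = \left(-234\right)^{2} = 54756$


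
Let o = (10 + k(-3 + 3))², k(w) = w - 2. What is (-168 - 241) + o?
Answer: -345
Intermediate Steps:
k(w) = -2 + w
o = 64 (o = (10 + (-2 + (-3 + 3)))² = (10 + (-2 + 0))² = (10 - 2)² = 8² = 64)
(-168 - 241) + o = (-168 - 241) + 64 = -409 + 64 = -345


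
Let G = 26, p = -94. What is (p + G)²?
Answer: 4624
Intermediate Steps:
(p + G)² = (-94 + 26)² = (-68)² = 4624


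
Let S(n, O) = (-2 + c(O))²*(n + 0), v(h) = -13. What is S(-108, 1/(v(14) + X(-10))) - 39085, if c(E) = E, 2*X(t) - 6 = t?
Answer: -988657/25 ≈ -39546.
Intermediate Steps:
X(t) = 3 + t/2
S(n, O) = n*(-2 + O)² (S(n, O) = (-2 + O)²*(n + 0) = (-2 + O)²*n = n*(-2 + O)²)
S(-108, 1/(v(14) + X(-10))) - 39085 = -108*(-2 + 1/(-13 + (3 + (½)*(-10))))² - 39085 = -108*(-2 + 1/(-13 + (3 - 5)))² - 39085 = -108*(-2 + 1/(-13 - 2))² - 39085 = -108*(-2 + 1/(-15))² - 39085 = -108*(-2 - 1/15)² - 39085 = -108*(-31/15)² - 39085 = -108*961/225 - 39085 = -11532/25 - 39085 = -988657/25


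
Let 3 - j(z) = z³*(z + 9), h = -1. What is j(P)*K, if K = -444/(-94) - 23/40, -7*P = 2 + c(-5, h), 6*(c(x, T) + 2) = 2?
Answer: 4551738169/365624280 ≈ 12.449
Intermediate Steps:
c(x, T) = -5/3 (c(x, T) = -2 + (⅙)*2 = -2 + ⅓ = -5/3)
P = -1/21 (P = -(2 - 5/3)/7 = -⅐*⅓ = -1/21 ≈ -0.047619)
j(z) = 3 - z³*(9 + z) (j(z) = 3 - z³*(z + 9) = 3 - z³*(9 + z))
K = 7799/1880 (K = -444*(-1/94) - 23*1/40 = 222/47 - 23/40 = 7799/1880 ≈ 4.1484)
j(P)*K = (3 - (-1/21)⁴ - 9*(-1/21)³)*(7799/1880) = (3 - 1*1/194481 - 9*(-1/9261))*(7799/1880) = (3 - 1/194481 + 1/1029)*(7799/1880) = (583631/194481)*(7799/1880) = 4551738169/365624280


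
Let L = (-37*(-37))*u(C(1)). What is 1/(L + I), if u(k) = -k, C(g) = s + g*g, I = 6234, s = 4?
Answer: -1/611 ≈ -0.0016367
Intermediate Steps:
C(g) = 4 + g² (C(g) = 4 + g*g = 4 + g²)
L = -6845 (L = (-37*(-37))*(-(4 + 1²)) = 1369*(-(4 + 1)) = 1369*(-1*5) = 1369*(-5) = -6845)
1/(L + I) = 1/(-6845 + 6234) = 1/(-611) = -1/611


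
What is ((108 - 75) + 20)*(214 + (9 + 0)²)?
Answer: 15635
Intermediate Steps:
((108 - 75) + 20)*(214 + (9 + 0)²) = (33 + 20)*(214 + 9²) = 53*(214 + 81) = 53*295 = 15635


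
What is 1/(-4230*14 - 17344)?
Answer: -1/76564 ≈ -1.3061e-5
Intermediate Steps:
1/(-4230*14 - 17344) = 1/(-59220 - 17344) = 1/(-76564) = -1/76564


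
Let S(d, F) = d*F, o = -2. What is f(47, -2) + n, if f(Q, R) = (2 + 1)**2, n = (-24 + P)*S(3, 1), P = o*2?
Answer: -75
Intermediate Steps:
S(d, F) = F*d
P = -4 (P = -2*2 = -4)
n = -84 (n = (-24 - 4)*(1*3) = -28*3 = -84)
f(Q, R) = 9 (f(Q, R) = 3**2 = 9)
f(47, -2) + n = 9 - 84 = -75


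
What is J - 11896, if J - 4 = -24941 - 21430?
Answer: -58263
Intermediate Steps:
J = -46367 (J = 4 + (-24941 - 21430) = 4 - 46371 = -46367)
J - 11896 = -46367 - 11896 = -58263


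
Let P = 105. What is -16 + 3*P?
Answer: 299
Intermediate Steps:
-16 + 3*P = -16 + 3*105 = -16 + 315 = 299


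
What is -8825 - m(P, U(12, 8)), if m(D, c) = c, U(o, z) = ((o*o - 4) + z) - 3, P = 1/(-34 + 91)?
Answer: -8970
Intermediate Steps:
P = 1/57 ≈ 0.017544
U(o, z) = -7 + z + o² (U(o, z) = ((o² - 4) + z) - 3 = ((-4 + o²) + z) - 3 = (-4 + z + o²) - 3 = -7 + z + o²)
-8825 - m(P, U(12, 8)) = -8825 - (-7 + 8 + 12²) = -8825 - (-7 + 8 + 144) = -8825 - 1*145 = -8825 - 145 = -8970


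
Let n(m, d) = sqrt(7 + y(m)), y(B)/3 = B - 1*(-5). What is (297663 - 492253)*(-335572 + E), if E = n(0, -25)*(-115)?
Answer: 65298955480 + 22377850*sqrt(22) ≈ 6.5404e+10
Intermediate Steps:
y(B) = 15 + 3*B (y(B) = 3*(B - 1*(-5)) = 3*(B + 5) = 3*(5 + B) = 15 + 3*B)
n(m, d) = sqrt(22 + 3*m) (n(m, d) = sqrt(7 + (15 + 3*m)) = sqrt(22 + 3*m))
E = -115*sqrt(22) (E = sqrt(22 + 3*0)*(-115) = sqrt(22 + 0)*(-115) = sqrt(22)*(-115) = -115*sqrt(22) ≈ -539.40)
(297663 - 492253)*(-335572 + E) = (297663 - 492253)*(-335572 - 115*sqrt(22)) = -194590*(-335572 - 115*sqrt(22)) = 65298955480 + 22377850*sqrt(22)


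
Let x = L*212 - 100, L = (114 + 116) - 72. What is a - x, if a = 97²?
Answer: -23987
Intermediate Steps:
a = 9409
L = 158 (L = 230 - 72 = 158)
x = 33396 (x = 158*212 - 100 = 33496 - 100 = 33396)
a - x = 9409 - 1*33396 = 9409 - 33396 = -23987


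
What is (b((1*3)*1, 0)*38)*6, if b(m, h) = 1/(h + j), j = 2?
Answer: 114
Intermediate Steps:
b(m, h) = 1/(2 + h) (b(m, h) = 1/(h + 2) = 1/(2 + h))
(b((1*3)*1, 0)*38)*6 = (38/(2 + 0))*6 = (38/2)*6 = ((½)*38)*6 = 19*6 = 114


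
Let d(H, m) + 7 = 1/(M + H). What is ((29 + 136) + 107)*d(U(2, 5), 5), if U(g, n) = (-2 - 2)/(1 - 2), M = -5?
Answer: -2176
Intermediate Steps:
U(g, n) = 4 (U(g, n) = -4/(-1) = -4*(-1) = 4)
d(H, m) = -7 + 1/(-5 + H)
((29 + 136) + 107)*d(U(2, 5), 5) = ((29 + 136) + 107)*((36 - 7*4)/(-5 + 4)) = (165 + 107)*((36 - 28)/(-1)) = 272*(-1*8) = 272*(-8) = -2176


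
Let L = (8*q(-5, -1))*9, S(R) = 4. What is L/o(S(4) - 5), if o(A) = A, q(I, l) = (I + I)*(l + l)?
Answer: -1440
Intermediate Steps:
q(I, l) = 4*I*l (q(I, l) = (2*I)*(2*l) = 4*I*l)
L = 1440 (L = (8*(4*(-5)*(-1)))*9 = (8*20)*9 = 160*9 = 1440)
L/o(S(4) - 5) = 1440/(4 - 5) = 1440/(-1) = 1440*(-1) = -1440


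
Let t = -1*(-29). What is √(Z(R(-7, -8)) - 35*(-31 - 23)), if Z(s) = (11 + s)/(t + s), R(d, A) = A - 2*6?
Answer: √1889 ≈ 43.463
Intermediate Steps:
R(d, A) = -12 + A (R(d, A) = A - 12 = -12 + A)
t = 29
Z(s) = (11 + s)/(29 + s)
√(Z(R(-7, -8)) - 35*(-31 - 23)) = √((11 + (-12 - 8))/(29 + (-12 - 8)) - 35*(-31 - 23)) = √((11 - 20)/(29 - 20) - 35*(-54)) = √(-9/9 + 1890) = √((⅑)*(-9) + 1890) = √(-1 + 1890) = √1889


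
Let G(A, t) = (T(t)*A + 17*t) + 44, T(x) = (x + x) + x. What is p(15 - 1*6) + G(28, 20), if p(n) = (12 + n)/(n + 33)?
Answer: 4129/2 ≈ 2064.5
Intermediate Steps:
T(x) = 3*x (T(x) = 2*x + x = 3*x)
G(A, t) = 44 + 17*t + 3*A*t (G(A, t) = ((3*t)*A + 17*t) + 44 = (3*A*t + 17*t) + 44 = (17*t + 3*A*t) + 44 = 44 + 17*t + 3*A*t)
p(n) = (12 + n)/(33 + n)
p(15 - 1*6) + G(28, 20) = (12 + (15 - 1*6))/(33 + (15 - 1*6)) + (44 + 17*20 + 3*28*20) = (12 + (15 - 6))/(33 + (15 - 6)) + (44 + 340 + 1680) = (12 + 9)/(33 + 9) + 2064 = 21/42 + 2064 = (1/42)*21 + 2064 = ½ + 2064 = 4129/2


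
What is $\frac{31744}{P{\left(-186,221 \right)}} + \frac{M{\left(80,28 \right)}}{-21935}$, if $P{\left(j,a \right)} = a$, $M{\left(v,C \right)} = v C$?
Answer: $\frac{139161920}{969527} \approx 143.54$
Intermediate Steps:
$M{\left(v,C \right)} = C v$
$\frac{31744}{P{\left(-186,221 \right)}} + \frac{M{\left(80,28 \right)}}{-21935} = \frac{31744}{221} + \frac{28 \cdot 80}{-21935} = 31744 \cdot \frac{1}{221} + 2240 \left(- \frac{1}{21935}\right) = \frac{31744}{221} - \frac{448}{4387} = \frac{139161920}{969527}$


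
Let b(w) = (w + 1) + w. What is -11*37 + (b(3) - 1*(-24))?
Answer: -376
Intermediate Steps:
b(w) = 1 + 2*w (b(w) = (1 + w) + w = 1 + 2*w)
-11*37 + (b(3) - 1*(-24)) = -11*37 + ((1 + 2*3) - 1*(-24)) = -407 + ((1 + 6) + 24) = -407 + (7 + 24) = -407 + 31 = -376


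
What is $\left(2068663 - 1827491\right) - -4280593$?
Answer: $4521765$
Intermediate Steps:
$\left(2068663 - 1827491\right) - -4280593 = \left(2068663 - 1827491\right) + 4280593 = 241172 + 4280593 = 4521765$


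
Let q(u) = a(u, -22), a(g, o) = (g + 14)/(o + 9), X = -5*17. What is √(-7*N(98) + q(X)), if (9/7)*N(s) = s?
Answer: I*√803231/39 ≈ 22.98*I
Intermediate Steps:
X = -85
N(s) = 7*s/9
a(g, o) = (14 + g)/(9 + o)
q(u) = -14/13 - u/13 (q(u) = (14 + u)/(9 - 22) = (14 + u)/(-13) = -(14 + u)/13 = -14/13 - u/13)
√(-7*N(98) + q(X)) = √(-49*98/9 + (-14/13 - 1/13*(-85))) = √(-7*686/9 + (-14/13 + 85/13)) = √(-4802/9 + 71/13) = √(-61787/117) = I*√803231/39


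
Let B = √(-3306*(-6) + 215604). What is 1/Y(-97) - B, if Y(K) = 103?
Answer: 1/103 - 12*√1635 ≈ -485.21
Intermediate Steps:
B = 12*√1635 (B = √(19836 + 215604) = √235440 = 12*√1635 ≈ 485.22)
1/Y(-97) - B = 1/103 - 12*√1635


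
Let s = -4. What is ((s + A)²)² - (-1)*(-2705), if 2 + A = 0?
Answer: -1409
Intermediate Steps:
A = -2 (A = -2 + 0 = -2)
((s + A)²)² - (-1)*(-2705) = ((-4 - 2)²)² - (-1)*(-2705) = ((-6)²)² - 1*2705 = 36² - 2705 = 1296 - 2705 = -1409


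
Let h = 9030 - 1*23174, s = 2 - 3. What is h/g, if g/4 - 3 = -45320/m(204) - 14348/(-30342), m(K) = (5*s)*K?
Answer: -911959152/12354841 ≈ -73.814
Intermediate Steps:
s = -1
m(K) = -5*K (m(K) = (5*(-1))*K = -5*K)
h = -14144 (h = 9030 - 23174 = -14144)
g = 49419364/257907 (g = 12 + 4*(-45320/((-5*204)) - 14348/(-30342)) = 12 + 4*(-45320/(-1020) - 14348*(-1/30342)) = 12 + 4*(-45320*(-1/1020) + 7174/15171) = 12 + 4*(2266/51 + 7174/15171) = 12 + 4*(11581120/257907) = 12 + 46324480/257907 = 49419364/257907 ≈ 191.62)
h/g = -14144/49419364/257907 = -14144*257907/49419364 = -911959152/12354841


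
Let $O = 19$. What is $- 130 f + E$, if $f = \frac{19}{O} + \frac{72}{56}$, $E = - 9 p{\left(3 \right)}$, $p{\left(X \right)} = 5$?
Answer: $- \frac{2395}{7} \approx -342.14$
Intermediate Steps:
$E = -45$ ($E = \left(-9\right) 5 = -45$)
$f = \frac{16}{7}$ ($f = \frac{19}{19} + \frac{72}{56} = 19 \cdot \frac{1}{19} + 72 \cdot \frac{1}{56} = 1 + \frac{9}{7} = \frac{16}{7} \approx 2.2857$)
$- 130 f + E = \left(-130\right) \frac{16}{7} - 45 = - \frac{2080}{7} - 45 = - \frac{2395}{7}$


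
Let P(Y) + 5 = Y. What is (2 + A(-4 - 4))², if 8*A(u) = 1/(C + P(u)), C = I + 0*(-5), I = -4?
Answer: 73441/18496 ≈ 3.9706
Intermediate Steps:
P(Y) = -5 + Y
C = -4 (C = -4 + 0*(-5) = -4 + 0 = -4)
A(u) = 1/(8*(-9 + u)) (A(u) = 1/(8*(-4 + (-5 + u))) = 1/(8*(-9 + u)))
(2 + A(-4 - 4))² = (2 + 1/(8*(-9 + (-4 - 4))))² = (2 + 1/(8*(-9 - 8)))² = (2 + (⅛)/(-17))² = (2 + (⅛)*(-1/17))² = (2 - 1/136)² = (271/136)² = 73441/18496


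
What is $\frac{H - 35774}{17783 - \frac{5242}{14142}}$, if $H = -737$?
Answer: $- \frac{258169281}{125740972} \approx -2.0532$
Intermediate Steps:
$\frac{H - 35774}{17783 - \frac{5242}{14142}} = \frac{-737 - 35774}{17783 - \frac{5242}{14142}} = - \frac{36511}{17783 - \frac{2621}{7071}} = - \frac{36511}{\frac{125740972}{7071}} = \left(-36511\right) \frac{7071}{125740972} = - \frac{258169281}{125740972}$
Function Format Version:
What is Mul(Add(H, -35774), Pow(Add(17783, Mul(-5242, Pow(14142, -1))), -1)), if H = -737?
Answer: Rational(-258169281, 125740972) ≈ -2.0532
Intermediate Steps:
Mul(Add(H, -35774), Pow(Add(17783, Mul(-5242, Pow(14142, -1))), -1)) = Mul(Add(-737, -35774), Pow(Add(17783, Mul(-5242, Pow(14142, -1))), -1)) = Mul(-36511, Pow(Add(17783, Mul(-5242, Rational(1, 14142))), -1)) = Mul(-36511, Pow(Add(17783, Rational(-2621, 7071)), -1)) = Mul(-36511, Pow(Rational(125740972, 7071), -1)) = Mul(-36511, Rational(7071, 125740972)) = Rational(-258169281, 125740972)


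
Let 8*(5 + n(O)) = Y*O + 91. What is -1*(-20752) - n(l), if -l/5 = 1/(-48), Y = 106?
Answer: 3982895/192 ≈ 20744.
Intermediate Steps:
l = 5/48 (l = -5/(-48) = -5*(-1/48) = 5/48 ≈ 0.10417)
n(O) = 51/8 + 53*O/4 (n(O) = -5 + (106*O + 91)/8 = -5 + (91 + 106*O)/8 = -5 + (91/8 + 53*O/4) = 51/8 + 53*O/4)
-1*(-20752) - n(l) = -1*(-20752) - (51/8 + (53/4)*(5/48)) = 20752 - (51/8 + 265/192) = 20752 - 1*1489/192 = 20752 - 1489/192 = 3982895/192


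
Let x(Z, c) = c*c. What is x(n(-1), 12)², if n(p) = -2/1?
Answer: 20736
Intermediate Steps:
n(p) = -2 (n(p) = -2*1 = -2)
x(Z, c) = c²
x(n(-1), 12)² = (12²)² = 144² = 20736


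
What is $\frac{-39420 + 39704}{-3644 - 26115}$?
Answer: $- \frac{284}{29759} \approx -0.0095433$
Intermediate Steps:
$\frac{-39420 + 39704}{-3644 - 26115} = \frac{284}{-3644 - 26115} = \frac{284}{-29759} = 284 \left(- \frac{1}{29759}\right) = - \frac{284}{29759}$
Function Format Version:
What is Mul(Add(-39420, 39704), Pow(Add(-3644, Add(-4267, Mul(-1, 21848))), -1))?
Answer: Rational(-284, 29759) ≈ -0.0095433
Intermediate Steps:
Mul(Add(-39420, 39704), Pow(Add(-3644, Add(-4267, Mul(-1, 21848))), -1)) = Mul(284, Pow(Add(-3644, Add(-4267, -21848)), -1)) = Mul(284, Pow(Add(-3644, -26115), -1)) = Mul(284, Pow(-29759, -1)) = Mul(284, Rational(-1, 29759)) = Rational(-284, 29759)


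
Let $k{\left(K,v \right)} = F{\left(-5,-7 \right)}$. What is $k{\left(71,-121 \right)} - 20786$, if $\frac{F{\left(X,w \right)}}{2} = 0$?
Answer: $-20786$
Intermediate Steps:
$F{\left(X,w \right)} = 0$ ($F{\left(X,w \right)} = 2 \cdot 0 = 0$)
$k{\left(K,v \right)} = 0$
$k{\left(71,-121 \right)} - 20786 = 0 - 20786 = -20786$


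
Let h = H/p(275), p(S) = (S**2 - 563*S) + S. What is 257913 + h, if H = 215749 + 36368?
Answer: 20355531408/78925 ≈ 2.5791e+5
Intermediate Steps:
p(S) = S**2 - 562*S
H = 252117
h = -252117/78925 (h = 252117/((275*(-562 + 275))) = 252117/((275*(-287))) = 252117/(-78925) = 252117*(-1/78925) = -252117/78925 ≈ -3.1944)
257913 + h = 257913 - 252117/78925 = 20355531408/78925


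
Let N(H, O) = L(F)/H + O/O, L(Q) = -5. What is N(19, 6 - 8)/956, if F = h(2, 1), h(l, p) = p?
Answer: 7/9082 ≈ 0.00077076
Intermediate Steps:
F = 1
N(H, O) = 1 - 5/H (N(H, O) = -5/H + O/O = -5/H + 1 = 1 - 5/H)
N(19, 6 - 8)/956 = ((-5 + 19)/19)/956 = ((1/19)*14)*(1/956) = (14/19)*(1/956) = 7/9082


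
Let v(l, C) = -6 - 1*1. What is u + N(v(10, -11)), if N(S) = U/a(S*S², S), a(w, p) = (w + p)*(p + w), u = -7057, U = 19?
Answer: -864482481/122500 ≈ -7057.0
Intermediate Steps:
v(l, C) = -7 (v(l, C) = -6 - 1 = -7)
a(w, p) = (p + w)² (a(w, p) = (p + w)*(p + w) = (p + w)²)
N(S) = 19/(S + S³)² (N(S) = 19/((S + S*S²)²) = 19/((S + S³)²) = 19/(S + S³)²)
u + N(v(10, -11)) = -7057 + 19/((-7)²*(1 + (-7)²)²) = -7057 + 19*(1/49)/(1 + 49)² = -7057 + 19*(1/49)/50² = -7057 + 19*(1/49)*(1/2500) = -7057 + 19/122500 = -864482481/122500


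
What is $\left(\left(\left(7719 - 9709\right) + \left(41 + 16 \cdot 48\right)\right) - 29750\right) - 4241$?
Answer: $-35172$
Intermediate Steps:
$\left(\left(\left(7719 - 9709\right) + \left(41 + 16 \cdot 48\right)\right) - 29750\right) - 4241 = \left(\left(-1990 + \left(41 + 768\right)\right) - 29750\right) + \left(-5669 + 1428\right) = \left(\left(-1990 + 809\right) - 29750\right) - 4241 = \left(-1181 - 29750\right) - 4241 = -30931 - 4241 = -35172$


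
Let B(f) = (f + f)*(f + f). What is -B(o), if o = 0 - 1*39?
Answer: -6084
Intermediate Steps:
o = -39 (o = 0 - 39 = -39)
B(f) = 4*f² (B(f) = (2*f)*(2*f) = 4*f²)
-B(o) = -4*(-39)² = -4*1521 = -1*6084 = -6084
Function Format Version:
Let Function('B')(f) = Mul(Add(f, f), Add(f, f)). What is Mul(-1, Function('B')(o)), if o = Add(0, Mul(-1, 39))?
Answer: -6084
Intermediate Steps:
o = -39 (o = Add(0, -39) = -39)
Function('B')(f) = Mul(4, Pow(f, 2)) (Function('B')(f) = Mul(Mul(2, f), Mul(2, f)) = Mul(4, Pow(f, 2)))
Mul(-1, Function('B')(o)) = Mul(-1, Mul(4, Pow(-39, 2))) = Mul(-1, Mul(4, 1521)) = Mul(-1, 6084) = -6084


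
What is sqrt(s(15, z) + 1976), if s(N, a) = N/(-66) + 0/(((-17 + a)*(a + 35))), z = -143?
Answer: sqrt(956274)/22 ≈ 44.450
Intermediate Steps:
s(N, a) = -N/66 (s(N, a) = N*(-1/66) + 0/(((-17 + a)*(35 + a))) = -N/66 + 0*(1/((-17 + a)*(35 + a))) = -N/66 + 0 = -N/66)
sqrt(s(15, z) + 1976) = sqrt(-1/66*15 + 1976) = sqrt(-5/22 + 1976) = sqrt(43467/22) = sqrt(956274)/22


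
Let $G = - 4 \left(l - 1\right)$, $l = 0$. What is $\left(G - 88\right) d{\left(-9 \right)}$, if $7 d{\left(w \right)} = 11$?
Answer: $-132$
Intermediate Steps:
$d{\left(w \right)} = \frac{11}{7}$ ($d{\left(w \right)} = \frac{1}{7} \cdot 11 = \frac{11}{7}$)
$G = 4$ ($G = - 4 \left(0 - 1\right) = \left(-4\right) \left(-1\right) = 4$)
$\left(G - 88\right) d{\left(-9 \right)} = \left(4 - 88\right) \frac{11}{7} = \left(-84\right) \frac{11}{7} = -132$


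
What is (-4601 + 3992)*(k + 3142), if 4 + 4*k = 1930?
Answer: -4413423/2 ≈ -2.2067e+6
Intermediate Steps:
k = 963/2 (k = -1 + (¼)*1930 = -1 + 965/2 = 963/2 ≈ 481.50)
(-4601 + 3992)*(k + 3142) = (-4601 + 3992)*(963/2 + 3142) = -609*7247/2 = -4413423/2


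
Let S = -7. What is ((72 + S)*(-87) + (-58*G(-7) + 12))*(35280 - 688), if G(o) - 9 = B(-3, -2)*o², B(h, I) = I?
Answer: -16638752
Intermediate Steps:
G(o) = 9 - 2*o²
((72 + S)*(-87) + (-58*G(-7) + 12))*(35280 - 688) = ((72 - 7)*(-87) + (-58*(9 - 2*(-7)²) + 12))*(35280 - 688) = (65*(-87) + (-58*(9 - 2*49) + 12))*34592 = (-5655 + (-58*(9 - 98) + 12))*34592 = (-5655 + (-58*(-89) + 12))*34592 = (-5655 + (5162 + 12))*34592 = (-5655 + 5174)*34592 = -481*34592 = -16638752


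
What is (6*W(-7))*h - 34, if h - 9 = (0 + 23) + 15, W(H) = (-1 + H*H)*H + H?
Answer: -96760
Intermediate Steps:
W(H) = H + H*(-1 + H²) (W(H) = (-1 + H²)*H + H = H*(-1 + H²) + H = H + H*(-1 + H²))
h = 47 (h = 9 + ((0 + 23) + 15) = 9 + (23 + 15) = 9 + 38 = 47)
(6*W(-7))*h - 34 = (6*(-7)³)*47 - 34 = (6*(-343))*47 - 34 = -2058*47 - 34 = -96726 - 34 = -96760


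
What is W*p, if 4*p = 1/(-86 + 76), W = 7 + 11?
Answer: -9/20 ≈ -0.45000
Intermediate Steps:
W = 18
p = -1/40 (p = 1/(4*(-86 + 76)) = (¼)/(-10) = (¼)*(-⅒) = -1/40 ≈ -0.025000)
W*p = 18*(-1/40) = -9/20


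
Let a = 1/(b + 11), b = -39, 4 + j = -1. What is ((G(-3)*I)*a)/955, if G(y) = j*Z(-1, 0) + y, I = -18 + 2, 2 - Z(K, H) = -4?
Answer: -132/6685 ≈ -0.019746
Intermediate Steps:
j = -5 (j = -4 - 1 = -5)
Z(K, H) = 6 (Z(K, H) = 2 - 1*(-4) = 2 + 4 = 6)
a = -1/28 (a = 1/(-39 + 11) = 1/(-28) = -1/28 ≈ -0.035714)
I = -16
G(y) = -30 + y (G(y) = -5*6 + y = -30 + y)
((G(-3)*I)*a)/955 = (((-30 - 3)*(-16))*(-1/28))/955 = (-33*(-16)*(-1/28))*(1/955) = (528*(-1/28))*(1/955) = -132/7*1/955 = -132/6685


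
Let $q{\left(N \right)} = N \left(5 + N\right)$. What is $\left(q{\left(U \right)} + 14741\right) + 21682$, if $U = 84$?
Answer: $43899$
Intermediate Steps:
$\left(q{\left(U \right)} + 14741\right) + 21682 = \left(84 \left(5 + 84\right) + 14741\right) + 21682 = \left(84 \cdot 89 + 14741\right) + 21682 = \left(7476 + 14741\right) + 21682 = 22217 + 21682 = 43899$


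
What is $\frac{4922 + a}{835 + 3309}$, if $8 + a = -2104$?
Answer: $\frac{1405}{2072} \approx 0.67809$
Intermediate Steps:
$a = -2112$ ($a = -8 - 2104 = -2112$)
$\frac{4922 + a}{835 + 3309} = \frac{4922 - 2112}{835 + 3309} = \frac{2810}{4144} = 2810 \cdot \frac{1}{4144} = \frac{1405}{2072}$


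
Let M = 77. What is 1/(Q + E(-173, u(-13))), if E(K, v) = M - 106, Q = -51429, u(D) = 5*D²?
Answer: -1/51458 ≈ -1.9433e-5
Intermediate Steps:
E(K, v) = -29 (E(K, v) = 77 - 106 = -29)
1/(Q + E(-173, u(-13))) = 1/(-51429 - 29) = 1/(-51458) = -1/51458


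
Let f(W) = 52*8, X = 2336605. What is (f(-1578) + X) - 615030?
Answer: 1721991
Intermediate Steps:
f(W) = 416
(f(-1578) + X) - 615030 = (416 + 2336605) - 615030 = 2337021 - 615030 = 1721991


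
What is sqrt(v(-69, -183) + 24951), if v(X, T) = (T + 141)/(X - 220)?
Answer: 3*sqrt(801209)/17 ≈ 157.96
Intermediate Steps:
v(X, T) = (141 + T)/(-220 + X)
sqrt(v(-69, -183) + 24951) = sqrt((141 - 183)/(-220 - 69) + 24951) = sqrt(-42/(-289) + 24951) = sqrt(-1/289*(-42) + 24951) = sqrt(42/289 + 24951) = sqrt(7210881/289) = 3*sqrt(801209)/17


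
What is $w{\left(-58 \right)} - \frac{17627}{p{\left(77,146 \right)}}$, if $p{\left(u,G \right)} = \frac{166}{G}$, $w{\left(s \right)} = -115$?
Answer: $- \frac{1296316}{83} \approx -15618.0$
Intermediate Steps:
$w{\left(-58 \right)} - \frac{17627}{p{\left(77,146 \right)}} = -115 - \frac{17627}{166 \cdot \frac{1}{146}} = -115 - \frac{17627}{\frac{83}{73}} = -115 - \frac{1286771}{83} = - \frac{1296316}{83}$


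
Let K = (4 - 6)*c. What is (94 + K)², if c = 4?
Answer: 7396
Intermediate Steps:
K = -8 (K = (4 - 6)*4 = -2*4 = -8)
(94 + K)² = (94 - 8)² = 86² = 7396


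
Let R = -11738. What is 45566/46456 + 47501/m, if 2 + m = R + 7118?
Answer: -499025101/53679908 ≈ -9.2963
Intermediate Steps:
m = -4622 (m = -2 + (-11738 + 7118) = -2 - 4620 = -4622)
45566/46456 + 47501/m = 45566/46456 + 47501/(-4622) = 45566*(1/46456) + 47501*(-1/4622) = 22783/23228 - 47501/4622 = -499025101/53679908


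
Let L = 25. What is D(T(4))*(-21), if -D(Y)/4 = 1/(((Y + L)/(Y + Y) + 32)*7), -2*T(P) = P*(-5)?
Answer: 16/45 ≈ 0.35556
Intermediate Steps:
T(P) = 5*P/2 (T(P) = -P*(-5)/2 = -(-5)*P/2 = 5*P/2)
D(Y) = -4/(7*(32 + (25 + Y)/(2*Y))) (D(Y) = -4/(((Y + 25)/(Y + Y) + 32)*7) = -4/(((25 + Y)/((2*Y)) + 32)*7) = -4/(((25 + Y)*(1/(2*Y)) + 32)*7) = -4/(((25 + Y)/(2*Y) + 32)*7) = -4/((32 + (25 + Y)/(2*Y))*7) = -4/(7*(32 + (25 + Y)/(2*Y))))
D(T(4))*(-21) = -8*(5/2)*4/(175 + 455*((5/2)*4))*(-21) = -8*10/(175 + 455*10)*(-21) = -8*10/(175 + 4550)*(-21) = -8*10/4725*(-21) = -8*10*1/4725*(-21) = -16/945*(-21) = 16/45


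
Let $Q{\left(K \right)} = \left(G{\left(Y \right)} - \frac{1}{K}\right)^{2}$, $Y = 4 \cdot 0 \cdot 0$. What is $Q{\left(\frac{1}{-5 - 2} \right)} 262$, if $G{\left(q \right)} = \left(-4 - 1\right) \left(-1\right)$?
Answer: $37728$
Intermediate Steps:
$Y = 0$ ($Y = 0 \cdot 0 = 0$)
$G{\left(q \right)} = 5$ ($G{\left(q \right)} = \left(-5\right) \left(-1\right) = 5$)
$Q{\left(K \right)} = \left(5 - \frac{1}{K}\right)^{2}$
$Q{\left(\frac{1}{-5 - 2} \right)} 262 = \frac{\left(-1 + \frac{5}{-5 - 2}\right)^{2}}{\frac{1}{\left(-5 - 2\right)^{2}}} \cdot 262 = \frac{\left(-1 + \frac{5}{-7}\right)^{2}}{\frac{1}{49}} \cdot 262 = \frac{\left(-1 + 5 \left(- \frac{1}{7}\right)\right)^{2}}{\frac{1}{49}} \cdot 262 = 49 \left(-1 - \frac{5}{7}\right)^{2} \cdot 262 = 49 \left(- \frac{12}{7}\right)^{2} \cdot 262 = 49 \cdot \frac{144}{49} \cdot 262 = 144 \cdot 262 = 37728$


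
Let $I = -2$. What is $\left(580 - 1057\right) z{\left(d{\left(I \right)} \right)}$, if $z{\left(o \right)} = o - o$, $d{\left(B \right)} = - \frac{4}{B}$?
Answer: $0$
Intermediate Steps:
$z{\left(o \right)} = 0$
$\left(580 - 1057\right) z{\left(d{\left(I \right)} \right)} = \left(580 - 1057\right) 0 = \left(-477\right) 0 = 0$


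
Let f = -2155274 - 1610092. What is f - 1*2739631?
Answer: -6504997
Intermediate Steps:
f = -3765366
f - 1*2739631 = -3765366 - 1*2739631 = -3765366 - 2739631 = -6504997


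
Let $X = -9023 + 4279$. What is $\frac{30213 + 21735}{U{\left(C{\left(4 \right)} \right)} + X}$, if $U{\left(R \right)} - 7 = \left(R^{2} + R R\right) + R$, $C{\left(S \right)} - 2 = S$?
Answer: $- \frac{17316}{1553} \approx -11.15$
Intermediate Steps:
$X = -4744$
$C{\left(S \right)} = 2 + S$
$U{\left(R \right)} = 7 + R + 2 R^{2}$ ($U{\left(R \right)} = 7 + \left(\left(R^{2} + R R\right) + R\right) = 7 + \left(\left(R^{2} + R^{2}\right) + R\right) = 7 + \left(2 R^{2} + R\right) = 7 + \left(R + 2 R^{2}\right) = 7 + R + 2 R^{2}$)
$\frac{30213 + 21735}{U{\left(C{\left(4 \right)} \right)} + X} = \frac{30213 + 21735}{\left(7 + \left(2 + 4\right) + 2 \left(2 + 4\right)^{2}\right) - 4744} = \frac{51948}{\left(7 + 6 + 2 \cdot 6^{2}\right) - 4744} = \frac{51948}{\left(7 + 6 + 2 \cdot 36\right) - 4744} = \frac{51948}{\left(7 + 6 + 72\right) - 4744} = \frac{51948}{85 - 4744} = \frac{51948}{-4659} = 51948 \left(- \frac{1}{4659}\right) = - \frac{17316}{1553}$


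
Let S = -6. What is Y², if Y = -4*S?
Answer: 576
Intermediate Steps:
Y = 24 (Y = -4*(-6) = 24)
Y² = 24² = 576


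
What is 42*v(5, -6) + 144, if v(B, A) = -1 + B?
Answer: 312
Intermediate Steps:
42*v(5, -6) + 144 = 42*(-1 + 5) + 144 = 42*4 + 144 = 168 + 144 = 312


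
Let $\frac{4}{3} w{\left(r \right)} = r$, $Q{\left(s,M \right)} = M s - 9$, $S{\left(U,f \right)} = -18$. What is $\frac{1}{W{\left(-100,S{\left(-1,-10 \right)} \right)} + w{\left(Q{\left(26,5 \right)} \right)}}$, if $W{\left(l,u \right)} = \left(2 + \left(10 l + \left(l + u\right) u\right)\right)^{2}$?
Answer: $\frac{4}{5071867} \approx 7.8866 \cdot 10^{-7}$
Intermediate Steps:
$Q{\left(s,M \right)} = -9 + M s$
$w{\left(r \right)} = \frac{3 r}{4}$
$W{\left(l,u \right)} = \left(2 + 10 l + u \left(l + u\right)\right)^{2}$ ($W{\left(l,u \right)} = \left(2 + \left(10 l + u \left(l + u\right)\right)\right)^{2} = \left(2 + 10 l + u \left(l + u\right)\right)^{2}$)
$\frac{1}{W{\left(-100,S{\left(-1,-10 \right)} \right)} + w{\left(Q{\left(26,5 \right)} \right)}} = \frac{1}{\left(2 + \left(-18\right)^{2} + 10 \left(-100\right) - -1800\right)^{2} + \frac{3 \left(-9 + 5 \cdot 26\right)}{4}} = \frac{1}{\left(2 + 324 - 1000 + 1800\right)^{2} + \frac{3 \left(-9 + 130\right)}{4}} = \frac{1}{1126^{2} + \frac{3}{4} \cdot 121} = \frac{1}{1267876 + \frac{363}{4}} = \frac{1}{\frac{5071867}{4}} = \frac{4}{5071867}$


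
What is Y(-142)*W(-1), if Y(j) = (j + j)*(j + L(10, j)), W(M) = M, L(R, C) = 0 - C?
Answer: 0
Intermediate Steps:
L(R, C) = -C
Y(j) = 0 (Y(j) = (j + j)*(j - j) = (2*j)*0 = 0)
Y(-142)*W(-1) = 0*(-1) = 0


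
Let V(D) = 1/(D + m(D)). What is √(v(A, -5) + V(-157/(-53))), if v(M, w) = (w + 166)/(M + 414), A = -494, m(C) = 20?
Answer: I*√1166476245/24340 ≈ 1.4032*I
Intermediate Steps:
V(D) = 1/(20 + D) (V(D) = 1/(D + 20) = 1/(20 + D))
v(M, w) = (166 + w)/(414 + M)
√(v(A, -5) + V(-157/(-53))) = √((166 - 5)/(414 - 494) + 1/(20 - 157/(-53))) = √(161/(-80) + 1/(20 - 157*(-1/53))) = √(-1/80*161 + 1/(20 + 157/53)) = √(-161/80 + 1/(1217/53)) = √(-161/80 + 53/1217) = √(-191697/97360) = I*√1166476245/24340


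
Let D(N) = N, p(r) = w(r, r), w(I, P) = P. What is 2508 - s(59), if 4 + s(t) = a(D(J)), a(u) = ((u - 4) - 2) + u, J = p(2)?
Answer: 2514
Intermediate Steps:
p(r) = r
J = 2
a(u) = -6 + 2*u (a(u) = ((-4 + u) - 2) + u = (-6 + u) + u = -6 + 2*u)
s(t) = -6 (s(t) = -4 + (-6 + 2*2) = -4 + (-6 + 4) = -4 - 2 = -6)
2508 - s(59) = 2508 - 1*(-6) = 2508 + 6 = 2514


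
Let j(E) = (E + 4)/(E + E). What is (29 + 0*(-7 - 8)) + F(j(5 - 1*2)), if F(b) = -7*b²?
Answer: 701/36 ≈ 19.472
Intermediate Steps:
j(E) = (4 + E)/(2*E) (j(E) = (4 + E)/((2*E)) = (4 + E)*(1/(2*E)) = (4 + E)/(2*E))
(29 + 0*(-7 - 8)) + F(j(5 - 1*2)) = (29 + 0*(-7 - 8)) - 7*(4 + (5 - 1*2))²/(4*(5 - 1*2)²) = (29 + 0*(-15)) - 7*(4 + (5 - 2))²/(4*(5 - 2)²) = (29 + 0) - 7*(4 + 3)²/36 = 29 - 7*((½)*(⅓)*7)² = 29 - 7*(7/6)² = 29 - 7*49/36 = 29 - 343/36 = 701/36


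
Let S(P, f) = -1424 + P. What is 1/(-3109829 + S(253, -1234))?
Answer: -1/3111000 ≈ -3.2144e-7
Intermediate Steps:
1/(-3109829 + S(253, -1234)) = 1/(-3109829 + (-1424 + 253)) = 1/(-3109829 - 1171) = 1/(-3111000) = -1/3111000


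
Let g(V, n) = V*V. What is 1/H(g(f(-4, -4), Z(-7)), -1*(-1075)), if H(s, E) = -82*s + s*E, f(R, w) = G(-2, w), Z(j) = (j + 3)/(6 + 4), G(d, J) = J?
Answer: 1/15888 ≈ 6.2941e-5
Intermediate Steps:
Z(j) = 3/10 + j/10 (Z(j) = (3 + j)/10 = (3 + j)*(⅒) = 3/10 + j/10)
f(R, w) = w
g(V, n) = V²
H(s, E) = -82*s + E*s
1/H(g(f(-4, -4), Z(-7)), -1*(-1075)) = 1/((-4)²*(-82 - 1*(-1075))) = 1/(16*(-82 + 1075)) = 1/(16*993) = 1/15888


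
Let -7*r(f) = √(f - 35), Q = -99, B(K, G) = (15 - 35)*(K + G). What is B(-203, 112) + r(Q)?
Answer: 1820 - I*√134/7 ≈ 1820.0 - 1.6537*I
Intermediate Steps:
B(K, G) = -20*G - 20*K (B(K, G) = -20*(G + K) = -20*G - 20*K)
r(f) = -√(-35 + f)/7 (r(f) = -√(f - 35)/7 = -√(-35 + f)/7)
B(-203, 112) + r(Q) = (-20*112 - 20*(-203)) - √(-35 - 99)/7 = (-2240 + 4060) - I*√134/7 = 1820 - I*√134/7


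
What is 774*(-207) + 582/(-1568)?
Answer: -125611203/784 ≈ -1.6022e+5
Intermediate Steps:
774*(-207) + 582/(-1568) = -160218 + 582*(-1/1568) = -160218 - 291/784 = -125611203/784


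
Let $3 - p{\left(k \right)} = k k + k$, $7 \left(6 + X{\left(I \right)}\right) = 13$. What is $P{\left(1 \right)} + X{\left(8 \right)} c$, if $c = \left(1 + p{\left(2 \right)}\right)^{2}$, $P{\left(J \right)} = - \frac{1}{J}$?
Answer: $- \frac{123}{7} \approx -17.571$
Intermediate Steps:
$X{\left(I \right)} = - \frac{29}{7}$ ($X{\left(I \right)} = -6 + \frac{1}{7} \cdot 13 = -6 + \frac{13}{7} = - \frac{29}{7}$)
$p{\left(k \right)} = 3 - k - k^{2}$ ($p{\left(k \right)} = 3 - \left(k k + k\right) = 3 - \left(k^{2} + k\right) = 3 - \left(k + k^{2}\right) = 3 - k - k^{2}$)
$c = 4$ ($c = \left(1 - 3\right)^{2} = \left(-2\right)^{2} = 4$)
$P{\left(1 \right)} + X{\left(8 \right)} c = - 1^{-1} - \frac{116}{7} = \left(-1\right) 1 - \frac{116}{7} = -1 - \frac{116}{7} = - \frac{123}{7}$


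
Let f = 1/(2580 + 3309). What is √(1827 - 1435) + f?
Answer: 1/5889 + 14*√2 ≈ 19.799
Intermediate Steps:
f = 1/5889 ≈ 0.00016981
√(1827 - 1435) + f = √(1827 - 1435) + 1/5889 = √392 + 1/5889 = 14*√2 + 1/5889 = 1/5889 + 14*√2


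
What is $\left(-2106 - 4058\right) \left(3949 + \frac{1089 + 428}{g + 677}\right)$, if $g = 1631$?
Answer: $- \frac{14047461669}{577} \approx -2.4346 \cdot 10^{7}$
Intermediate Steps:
$\left(-2106 - 4058\right) \left(3949 + \frac{1089 + 428}{g + 677}\right) = \left(-2106 - 4058\right) \left(3949 + \frac{1089 + 428}{1631 + 677}\right) = - 6164 \left(3949 + \frac{1517}{2308}\right) = \left(-6164\right) \frac{9115809}{2308} = - \frac{14047461669}{577}$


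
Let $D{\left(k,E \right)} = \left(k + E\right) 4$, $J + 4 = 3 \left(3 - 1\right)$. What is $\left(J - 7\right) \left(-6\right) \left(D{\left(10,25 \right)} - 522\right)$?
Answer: $-11460$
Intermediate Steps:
$J = 2$ ($J = -4 + 3 \left(3 - 1\right) = -4 + 3 \cdot 2 = -4 + 6 = 2$)
$D{\left(k,E \right)} = 4 E + 4 k$ ($D{\left(k,E \right)} = \left(E + k\right) 4 = 4 E + 4 k$)
$\left(J - 7\right) \left(-6\right) \left(D{\left(10,25 \right)} - 522\right) = \left(2 - 7\right) \left(-6\right) \left(\left(4 \cdot 25 + 4 \cdot 10\right) - 522\right) = \left(-5\right) \left(-6\right) \left(\left(100 + 40\right) - 522\right) = 30 \left(140 - 522\right) = 30 \left(-382\right) = -11460$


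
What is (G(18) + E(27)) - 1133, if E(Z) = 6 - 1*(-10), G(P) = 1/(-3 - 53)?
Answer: -62553/56 ≈ -1117.0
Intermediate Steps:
G(P) = -1/56 (G(P) = 1/(-56) = -1/56)
E(Z) = 16 (E(Z) = 6 + 10 = 16)
(G(18) + E(27)) - 1133 = (-1/56 + 16) - 1133 = 895/56 - 1133 = -62553/56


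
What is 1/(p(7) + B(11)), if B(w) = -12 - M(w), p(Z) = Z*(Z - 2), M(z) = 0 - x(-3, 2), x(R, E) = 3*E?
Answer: 1/29 ≈ 0.034483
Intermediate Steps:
M(z) = -6 (M(z) = 0 - 3*2 = 0 - 1*6 = 0 - 6 = -6)
p(Z) = Z*(-2 + Z)
B(w) = -6 (B(w) = -12 - 1*(-6) = -12 + 6 = -6)
1/(p(7) + B(11)) = 1/(7*(-2 + 7) - 6) = 1/(7*5 - 6) = 1/(35 - 6) = 1/29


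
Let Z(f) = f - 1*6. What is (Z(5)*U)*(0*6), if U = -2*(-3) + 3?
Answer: 0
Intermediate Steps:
Z(f) = -6 + f (Z(f) = f - 6 = -6 + f)
U = 9 (U = 6 + 3 = 9)
(Z(5)*U)*(0*6) = ((-6 + 5)*9)*(0*6) = -1*9*0 = -9*0 = 0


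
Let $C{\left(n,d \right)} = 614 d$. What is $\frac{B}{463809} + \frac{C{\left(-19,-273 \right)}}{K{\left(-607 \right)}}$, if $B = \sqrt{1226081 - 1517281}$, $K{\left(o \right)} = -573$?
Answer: $\frac{55874}{191} + \frac{40 i \sqrt{182}}{463809} \approx 292.53 + 0.0011635 i$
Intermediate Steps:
$B = 40 i \sqrt{182}$ ($B = \sqrt{-291200} = 40 i \sqrt{182} \approx 539.63 i$)
$\frac{B}{463809} + \frac{C{\left(-19,-273 \right)}}{K{\left(-607 \right)}} = \frac{40 i \sqrt{182}}{463809} + \frac{614 \left(-273\right)}{-573} = 40 i \sqrt{182} \cdot \frac{1}{463809} - - \frac{55874}{191} = \frac{40 i \sqrt{182}}{463809} + \frac{55874}{191} = \frac{55874}{191} + \frac{40 i \sqrt{182}}{463809}$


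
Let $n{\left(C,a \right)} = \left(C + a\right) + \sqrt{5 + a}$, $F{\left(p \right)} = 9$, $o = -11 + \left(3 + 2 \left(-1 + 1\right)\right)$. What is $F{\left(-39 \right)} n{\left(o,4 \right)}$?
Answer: $-9$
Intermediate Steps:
$o = -8$ ($o = -11 + \left(3 + 2 \cdot 0\right) = -11 + \left(3 + 0\right) = -11 + 3 = -8$)
$n{\left(C,a \right)} = C + a + \sqrt{5 + a}$
$F{\left(-39 \right)} n{\left(o,4 \right)} = 9 \left(-8 + 4 + \sqrt{5 + 4}\right) = 9 \left(-8 + 4 + \sqrt{9}\right) = 9 \left(-8 + 4 + 3\right) = 9 \left(-1\right) = -9$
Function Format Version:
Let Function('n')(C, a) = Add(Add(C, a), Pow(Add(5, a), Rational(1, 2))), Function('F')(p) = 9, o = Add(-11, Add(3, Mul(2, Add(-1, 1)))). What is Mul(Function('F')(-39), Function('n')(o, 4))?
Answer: -9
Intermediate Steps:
o = -8 (o = Add(-11, Add(3, Mul(2, 0))) = Add(-11, Add(3, 0)) = Add(-11, 3) = -8)
Function('n')(C, a) = Add(C, a, Pow(Add(5, a), Rational(1, 2)))
Mul(Function('F')(-39), Function('n')(o, 4)) = Mul(9, Add(-8, 4, Pow(Add(5, 4), Rational(1, 2)))) = Mul(9, Add(-8, 4, Pow(9, Rational(1, 2)))) = Mul(9, Add(-8, 4, 3)) = Mul(9, -1) = -9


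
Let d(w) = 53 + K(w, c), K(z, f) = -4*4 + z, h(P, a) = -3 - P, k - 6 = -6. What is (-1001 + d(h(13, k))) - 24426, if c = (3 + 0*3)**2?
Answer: -25406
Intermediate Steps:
k = 0 (k = 6 - 6 = 0)
c = 9 (c = (3 + 0)**2 = 3**2 = 9)
K(z, f) = -16 + z
d(w) = 37 + w (d(w) = 53 + (-16 + w) = 37 + w)
(-1001 + d(h(13, k))) - 24426 = (-1001 + (37 + (-3 - 1*13))) - 24426 = (-1001 + (37 + (-3 - 13))) - 24426 = (-1001 + (37 - 16)) - 24426 = (-1001 + 21) - 24426 = -980 - 24426 = -25406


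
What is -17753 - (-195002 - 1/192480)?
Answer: 34116887521/192480 ≈ 1.7725e+5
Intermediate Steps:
-17753 - (-195002 - 1/192480) = -17753 - 1*(-37533984961/192480) = -17753 + 37533984961/192480 = 34116887521/192480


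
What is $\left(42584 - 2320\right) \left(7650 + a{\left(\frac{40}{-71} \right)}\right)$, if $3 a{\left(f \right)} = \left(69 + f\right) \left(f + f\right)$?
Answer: $\frac{4642528988720}{15123} \approx 3.0698 \cdot 10^{8}$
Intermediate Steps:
$a{\left(f \right)} = \frac{2 f \left(69 + f\right)}{3}$ ($a{\left(f \right)} = \frac{\left(69 + f\right) \left(f + f\right)}{3} = \frac{\left(69 + f\right) 2 f}{3} = \frac{2 f \left(69 + f\right)}{3}$)
$\left(42584 - 2320\right) \left(7650 + a{\left(\frac{40}{-71} \right)}\right) = \left(42584 - 2320\right) \left(7650 + \frac{2 \frac{40}{-71} \left(69 + \frac{40}{-71}\right)}{3}\right) = 40264 \left(7650 + \frac{2 \cdot 40 \left(- \frac{1}{71}\right) \left(69 + 40 \left(- \frac{1}{71}\right)\right)}{3}\right) = 40264 \left(7650 + \frac{2}{3} \left(- \frac{40}{71}\right) \left(69 - \frac{40}{71}\right)\right) = 40264 \left(7650 + \frac{2}{3} \left(- \frac{40}{71}\right) \frac{4859}{71}\right) = 40264 \left(7650 - \frac{388720}{15123}\right) = 40264 \cdot \frac{115302230}{15123} = \frac{4642528988720}{15123}$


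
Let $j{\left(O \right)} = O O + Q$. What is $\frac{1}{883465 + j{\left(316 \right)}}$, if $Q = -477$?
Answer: $\frac{1}{982844} \approx 1.0175 \cdot 10^{-6}$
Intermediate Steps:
$j{\left(O \right)} = -477 + O^{2}$ ($j{\left(O \right)} = O O - 477 = O^{2} - 477 = -477 + O^{2}$)
$\frac{1}{883465 + j{\left(316 \right)}} = \frac{1}{883465 - \left(477 - 316^{2}\right)} = \frac{1}{883465 + \left(-477 + 99856\right)} = \frac{1}{883465 + 99379} = \frac{1}{982844}$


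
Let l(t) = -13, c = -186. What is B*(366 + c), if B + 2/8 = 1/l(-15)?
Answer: -765/13 ≈ -58.846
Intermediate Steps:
B = -17/52 (B = -1/4 + 1/(-13) = -1/4 - 1/13 = -17/52 ≈ -0.32692)
B*(366 + c) = -17*(366 - 186)/52 = -17/52*180 = -765/13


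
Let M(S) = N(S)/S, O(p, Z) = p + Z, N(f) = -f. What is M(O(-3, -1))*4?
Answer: -4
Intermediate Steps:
O(p, Z) = Z + p
M(S) = -1 (M(S) = (-S)/S = -1)
M(O(-3, -1))*4 = -1*4 = -4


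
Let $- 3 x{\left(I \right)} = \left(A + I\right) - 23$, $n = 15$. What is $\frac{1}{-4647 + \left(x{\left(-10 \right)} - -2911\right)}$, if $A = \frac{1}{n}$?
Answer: $- \frac{45}{77626} \approx -0.0005797$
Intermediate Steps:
$A = \frac{1}{15} \approx 0.066667$
$x{\left(I \right)} = \frac{344}{45} - \frac{I}{3}$ ($x{\left(I \right)} = - \frac{\left(\frac{1}{15} + I\right) - 23}{3} = - \frac{- \frac{344}{15} + I}{3} = \frac{344}{45} - \frac{I}{3}$)
$\frac{1}{-4647 + \left(x{\left(-10 \right)} - -2911\right)} = \frac{1}{-4647 + \left(\left(\frac{344}{45} - - \frac{10}{3}\right) - -2911\right)} = \frac{1}{-4647 + \left(\left(\frac{344}{45} + \frac{10}{3}\right) + 2911\right)} = \frac{1}{-4647 + \left(\frac{494}{45} + 2911\right)} = \frac{1}{-4647 + \frac{131489}{45}} = \frac{1}{- \frac{77626}{45}} = - \frac{45}{77626}$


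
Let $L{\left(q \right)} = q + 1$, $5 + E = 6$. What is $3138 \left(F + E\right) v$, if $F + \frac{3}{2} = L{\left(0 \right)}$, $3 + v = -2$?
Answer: $-7845$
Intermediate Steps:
$E = 1$ ($E = -5 + 6 = 1$)
$v = -5$ ($v = -3 - 2 = -5$)
$L{\left(q \right)} = 1 + q$
$F = - \frac{1}{2}$ ($F = - \frac{3}{2} + \left(1 + 0\right) = - \frac{3}{2} + 1 = - \frac{1}{2} \approx -0.5$)
$3138 \left(F + E\right) v = 3138 \left(- \frac{1}{2} + 1\right) \left(-5\right) = 3138 \cdot \frac{1}{2} \left(-5\right) = 3138 \left(- \frac{5}{2}\right) = -7845$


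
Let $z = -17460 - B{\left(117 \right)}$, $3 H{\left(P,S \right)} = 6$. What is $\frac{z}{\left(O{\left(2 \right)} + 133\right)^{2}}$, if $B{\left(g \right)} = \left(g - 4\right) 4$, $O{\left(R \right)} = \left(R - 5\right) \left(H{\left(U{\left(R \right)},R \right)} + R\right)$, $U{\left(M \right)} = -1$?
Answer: $- \frac{17912}{14641} \approx -1.2234$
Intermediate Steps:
$H{\left(P,S \right)} = 2$ ($H{\left(P,S \right)} = \frac{1}{3} \cdot 6 = 2$)
$O{\left(R \right)} = \left(-5 + R\right) \left(2 + R\right)$ ($O{\left(R \right)} = \left(R - 5\right) \left(2 + R\right) = \left(-5 + R\right) \left(2 + R\right)$)
$B{\left(g \right)} = -16 + 4 g$ ($B{\left(g \right)} = \left(-4 + g\right) 4 = -16 + 4 g$)
$z = -17912$ ($z = -17460 - \left(-16 + 4 \cdot 117\right) = -17460 - \left(-16 + 468\right) = -17460 - 452 = -17912$)
$\frac{z}{\left(O{\left(2 \right)} + 133\right)^{2}} = - \frac{17912}{\left(\left(-10 + 2^{2} - 6\right) + 133\right)^{2}} = - \frac{17912}{\left(\left(-10 + 4 - 6\right) + 133\right)^{2}} = - \frac{17912}{\left(-12 + 133\right)^{2}} = - \frac{17912}{121^{2}} = - \frac{17912}{14641}$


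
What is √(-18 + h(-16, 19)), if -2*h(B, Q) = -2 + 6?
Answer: 2*I*√5 ≈ 4.4721*I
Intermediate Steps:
h(B, Q) = -2 (h(B, Q) = -(-2 + 6)/2 = -½*4 = -2)
√(-18 + h(-16, 19)) = √(-18 - 2) = √(-20) = 2*I*√5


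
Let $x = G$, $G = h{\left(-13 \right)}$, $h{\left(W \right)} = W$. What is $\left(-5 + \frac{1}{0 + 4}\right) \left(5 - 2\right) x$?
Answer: $\frac{741}{4} \approx 185.25$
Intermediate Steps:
$G = -13$
$x = -13$
$\left(-5 + \frac{1}{0 + 4}\right) \left(5 - 2\right) x = \left(-5 + \frac{1}{0 + 4}\right) \left(5 - 2\right) \left(-13\right) = \left(-5 + \frac{1}{4}\right) 3 \left(-13\right) = \left(- \frac{19}{4}\right) 3 \left(-13\right) = \left(- \frac{57}{4}\right) \left(-13\right) = \frac{741}{4}$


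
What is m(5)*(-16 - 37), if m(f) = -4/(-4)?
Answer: -53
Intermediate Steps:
m(f) = 1 (m(f) = -4*(-¼) = 1)
m(5)*(-16 - 37) = 1*(-16 - 37) = 1*(-53) = -53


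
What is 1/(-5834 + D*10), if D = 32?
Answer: -1/5514 ≈ -0.00018136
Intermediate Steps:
1/(-5834 + D*10) = 1/(-5834 + 32*10) = 1/(-5834 + 320) = 1/(-5514) = -1/5514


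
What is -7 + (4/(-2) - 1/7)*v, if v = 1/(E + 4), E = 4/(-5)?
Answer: -859/112 ≈ -7.6696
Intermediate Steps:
E = -⅘ (E = 4*(-⅕) = -⅘ ≈ -0.80000)
v = 5/16 (v = 1/(-⅘ + 4) = 1/(16/5) = 5/16 ≈ 0.31250)
-7 + (4/(-2) - 1/7)*v = -7 + (4/(-2) - 1/7)*(5/16) = -7 + (4*(-½) - 1*⅐)*(5/16) = -7 + (-2 - ⅐)*(5/16) = -7 - 15/7*5/16 = -7 - 75/112 = -859/112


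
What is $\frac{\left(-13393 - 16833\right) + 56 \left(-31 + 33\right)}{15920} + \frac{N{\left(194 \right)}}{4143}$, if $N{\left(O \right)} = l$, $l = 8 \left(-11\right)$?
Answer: $- \frac{63081631}{32978280} \approx -1.9128$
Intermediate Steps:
$l = -88$
$N{\left(O \right)} = -88$
$\frac{\left(-13393 - 16833\right) + 56 \left(-31 + 33\right)}{15920} + \frac{N{\left(194 \right)}}{4143} = \frac{\left(-13393 - 16833\right) + 56 \left(-31 + 33\right)}{15920} - \frac{88}{4143} = \left(-30226 + 56 \cdot 2\right) \frac{1}{15920} - \frac{88}{4143} = \left(-30226 + 112\right) \frac{1}{15920} - \frac{88}{4143} = \left(-30114\right) \frac{1}{15920} - \frac{88}{4143} = - \frac{15057}{7960} - \frac{88}{4143} = - \frac{63081631}{32978280}$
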